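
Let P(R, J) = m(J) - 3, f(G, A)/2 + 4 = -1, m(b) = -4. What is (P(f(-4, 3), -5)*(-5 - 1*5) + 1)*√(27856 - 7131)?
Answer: 355*√829 ≈ 10221.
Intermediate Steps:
f(G, A) = -10 (f(G, A) = -8 + 2*(-1) = -8 - 2 = -10)
P(R, J) = -7 (P(R, J) = -4 - 3 = -7)
(P(f(-4, 3), -5)*(-5 - 1*5) + 1)*√(27856 - 7131) = (-7*(-5 - 1*5) + 1)*√(27856 - 7131) = (-7*(-5 - 5) + 1)*√20725 = (-7*(-10) + 1)*(5*√829) = (70 + 1)*(5*√829) = 71*(5*√829) = 355*√829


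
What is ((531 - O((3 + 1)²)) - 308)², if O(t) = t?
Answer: 42849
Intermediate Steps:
((531 - O((3 + 1)²)) - 308)² = ((531 - (3 + 1)²) - 308)² = ((531 - 1*4²) - 308)² = ((531 - 1*16) - 308)² = ((531 - 16) - 308)² = (515 - 308)² = 207² = 42849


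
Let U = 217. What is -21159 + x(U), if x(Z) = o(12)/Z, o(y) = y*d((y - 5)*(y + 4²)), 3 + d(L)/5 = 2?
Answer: -4591563/217 ≈ -21159.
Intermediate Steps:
d(L) = -5 (d(L) = -15 + 5*2 = -15 + 10 = -5)
o(y) = -5*y (o(y) = y*(-5) = -5*y)
x(Z) = -60/Z (x(Z) = (-5*12)/Z = -60/Z)
-21159 + x(U) = -21159 - 60/217 = -4591563/217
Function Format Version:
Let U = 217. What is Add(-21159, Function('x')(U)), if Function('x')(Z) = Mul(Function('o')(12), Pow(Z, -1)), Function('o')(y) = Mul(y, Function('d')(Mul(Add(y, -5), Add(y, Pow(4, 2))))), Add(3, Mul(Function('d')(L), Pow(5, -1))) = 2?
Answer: Rational(-4591563, 217) ≈ -21159.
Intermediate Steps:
Function('d')(L) = -5 (Function('d')(L) = Add(-15, Mul(5, 2)) = Add(-15, 10) = -5)
Function('o')(y) = Mul(-5, y) (Function('o')(y) = Mul(y, -5) = Mul(-5, y))
Function('x')(Z) = Mul(-60, Pow(Z, -1)) (Function('x')(Z) = Mul(Mul(-5, 12), Pow(Z, -1)) = Mul(-60, Pow(Z, -1)))
Add(-21159, Function('x')(U)) = Add(-21159, Mul(-60, Pow(217, -1))) = Add(-21159, Mul(-60, Rational(1, 217))) = Add(-21159, Rational(-60, 217)) = Rational(-4591563, 217)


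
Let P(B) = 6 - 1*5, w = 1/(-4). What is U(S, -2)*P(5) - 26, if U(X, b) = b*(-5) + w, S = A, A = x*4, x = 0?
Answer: -65/4 ≈ -16.250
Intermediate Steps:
w = -¼ ≈ -0.25000
A = 0 (A = 0*4 = 0)
P(B) = 1 (P(B) = 6 - 5 = 1)
S = 0
U(X, b) = -¼ - 5*b (U(X, b) = b*(-5) - ¼ = -5*b - ¼ = -¼ - 5*b)
U(S, -2)*P(5) - 26 = (-¼ - 5*(-2))*1 - 26 = (-¼ + 10)*1 - 26 = (39/4)*1 - 26 = 39/4 - 26 = -65/4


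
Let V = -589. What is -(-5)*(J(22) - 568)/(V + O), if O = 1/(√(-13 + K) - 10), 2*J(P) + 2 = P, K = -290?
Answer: 331140915/69910472 - 1395*I*√303/69910472 ≈ 4.7366 - 0.00034734*I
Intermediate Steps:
J(P) = -1 + P/2
O = 1/(-10 + I*√303) (O = 1/(√(-13 - 290) - 10) = 1/(√(-303) - 10) = 1/(I*√303 - 10) = 1/(-10 + I*√303) ≈ -0.024814 - 0.043193*I)
-(-5)*(J(22) - 568)/(V + O) = -(-5)*((-1 + (½)*22) - 568)/(-589 + (-10/403 - I*√303/403)) = -(-5)*((-1 + 11) - 568)/(-237377/403 - I*√303/403) = -(-5)*(10 - 568)/(-237377/403 - I*√303/403) = -(-5)*(-558/(-237377/403 - I*√303/403)) = -2790/(-237377/403 - I*√303/403)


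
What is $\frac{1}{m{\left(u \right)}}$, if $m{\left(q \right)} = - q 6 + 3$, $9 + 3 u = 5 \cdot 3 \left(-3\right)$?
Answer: $\frac{1}{111} \approx 0.009009$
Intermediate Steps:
$u = -18$ ($u = -3 + \frac{5 \cdot 3 \left(-3\right)}{3} = -3 + \frac{15 \left(-3\right)}{3} = -3 + \frac{1}{3} \left(-45\right) = -3 - 15 = -18$)
$m{\left(q \right)} = 3 - 6 q$ ($m{\left(q \right)} = - 6 q + 3 = 3 - 6 q$)
$\frac{1}{m{\left(u \right)}} = \frac{1}{3 - -108} = \frac{1}{3 + 108} = \frac{1}{111}$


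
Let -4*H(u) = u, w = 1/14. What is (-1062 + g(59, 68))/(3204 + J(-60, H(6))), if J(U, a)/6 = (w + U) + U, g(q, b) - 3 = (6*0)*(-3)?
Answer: -2471/5797 ≈ -0.42625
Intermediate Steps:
w = 1/14 ≈ 0.071429
H(u) = -u/4
g(q, b) = 3 (g(q, b) = 3 + (6*0)*(-3) = 3 + 0*(-3) = 3 + 0 = 3)
J(U, a) = 3/7 + 12*U (J(U, a) = 6*((1/14 + U) + U) = 6*(1/14 + 2*U) = 3/7 + 12*U)
(-1062 + g(59, 68))/(3204 + J(-60, H(6))) = (-1062 + 3)/(3204 + (3/7 + 12*(-60))) = -1059/(3204 + (3/7 - 720)) = -1059/(3204 - 5037/7) = -1059/17391/7 = -1059*7/17391 = -2471/5797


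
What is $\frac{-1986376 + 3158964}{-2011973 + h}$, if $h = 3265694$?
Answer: $\frac{1172588}{1253721} \approx 0.93529$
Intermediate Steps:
$\frac{-1986376 + 3158964}{-2011973 + h} = \frac{-1986376 + 3158964}{-2011973 + 3265694} = \frac{1172588}{1253721}$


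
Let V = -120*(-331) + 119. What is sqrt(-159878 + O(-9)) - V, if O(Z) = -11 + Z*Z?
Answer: -39839 + 8*I*sqrt(2497) ≈ -39839.0 + 399.76*I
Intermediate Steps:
V = 39839 (V = 39720 + 119 = 39839)
O(Z) = -11 + Z**2
sqrt(-159878 + O(-9)) - V = sqrt(-159878 + (-11 + (-9)**2)) - 1*39839 = sqrt(-159878 + (-11 + 81)) - 39839 = sqrt(-159878 + 70) - 39839 = sqrt(-159808) - 39839 = 8*I*sqrt(2497) - 39839 = -39839 + 8*I*sqrt(2497)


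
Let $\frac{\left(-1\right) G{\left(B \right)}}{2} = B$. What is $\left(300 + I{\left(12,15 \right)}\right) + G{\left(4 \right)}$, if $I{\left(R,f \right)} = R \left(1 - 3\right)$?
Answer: $268$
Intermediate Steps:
$I{\left(R,f \right)} = - 2 R$ ($I{\left(R,f \right)} = R \left(-2\right) = - 2 R$)
$G{\left(B \right)} = - 2 B$
$\left(300 + I{\left(12,15 \right)}\right) + G{\left(4 \right)} = \left(300 - 24\right) - 8 = 276 - 8 = 268$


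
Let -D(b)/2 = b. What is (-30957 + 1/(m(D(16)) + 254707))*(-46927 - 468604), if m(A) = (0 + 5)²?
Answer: 4065342666500713/254732 ≈ 1.5959e+10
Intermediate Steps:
D(b) = -2*b
m(A) = 25 (m(A) = 5² = 25)
(-30957 + 1/(m(D(16)) + 254707))*(-46927 - 468604) = (-30957 + 1/(25 + 254707))*(-46927 - 468604) = (-30957 + 1/254732)*(-515531) = -7885738523/254732*(-515531) = 4065342666500713/254732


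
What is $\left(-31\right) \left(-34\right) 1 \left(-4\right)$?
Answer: $-4216$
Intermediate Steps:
$\left(-31\right) \left(-34\right) 1 \left(-4\right) = 1054 \left(-4\right) = -4216$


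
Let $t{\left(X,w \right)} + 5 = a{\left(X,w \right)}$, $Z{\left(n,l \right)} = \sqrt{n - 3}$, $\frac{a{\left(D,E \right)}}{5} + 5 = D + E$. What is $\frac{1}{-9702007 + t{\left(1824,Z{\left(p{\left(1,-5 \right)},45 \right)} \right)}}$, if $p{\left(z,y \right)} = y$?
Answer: $- \frac{9692917}{93952639969089} - \frac{10 i \sqrt{2}}{93952639969089} \approx -1.0317 \cdot 10^{-7} - 1.5052 \cdot 10^{-13} i$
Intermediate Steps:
$a{\left(D,E \right)} = -25 + 5 D + 5 E$ ($a{\left(D,E \right)} = -25 + 5 \left(D + E\right) = -25 + \left(5 D + 5 E\right) = -25 + 5 D + 5 E$)
$Z{\left(n,l \right)} = \sqrt{-3 + n}$
$t{\left(X,w \right)} = -30 + 5 X + 5 w$ ($t{\left(X,w \right)} = -5 + \left(-25 + 5 X + 5 w\right) = -30 + 5 X + 5 w$)
$\frac{1}{-9702007 + t{\left(1824,Z{\left(p{\left(1,-5 \right)},45 \right)} \right)}} = \frac{1}{-9702007 + \left(-30 + 5 \cdot 1824 + 5 \sqrt{-3 - 5}\right)} = \frac{1}{-9702007 + \left(-30 + 9120 + 5 \sqrt{-8}\right)} = \frac{1}{-9702007 + \left(-30 + 9120 + 5 \cdot 2 i \sqrt{2}\right)} = \frac{1}{-9702007 + \left(-30 + 9120 + 10 i \sqrt{2}\right)} = \frac{1}{-9702007 + \left(9090 + 10 i \sqrt{2}\right)} = \frac{1}{-9692917 + 10 i \sqrt{2}}$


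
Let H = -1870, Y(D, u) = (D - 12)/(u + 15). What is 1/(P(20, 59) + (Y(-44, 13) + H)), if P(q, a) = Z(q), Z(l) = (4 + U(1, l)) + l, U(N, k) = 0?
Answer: -1/1848 ≈ -0.00054113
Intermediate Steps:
Z(l) = 4 + l (Z(l) = (4 + 0) + l = 4 + l)
P(q, a) = 4 + q
Y(D, u) = (-12 + D)/(15 + u)
1/(P(20, 59) + (Y(-44, 13) + H)) = 1/((4 + 20) + ((-12 - 44)/(15 + 13) - 1870)) = 1/(24 + (-56/28 - 1870)) = 1/(24 + ((1/28)*(-56) - 1870)) = 1/(24 + (-2 - 1870)) = 1/(24 - 1872) = 1/(-1848) = -1/1848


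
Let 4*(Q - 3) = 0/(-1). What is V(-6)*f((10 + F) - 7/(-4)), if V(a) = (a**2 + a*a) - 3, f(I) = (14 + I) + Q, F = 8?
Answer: 10143/4 ≈ 2535.8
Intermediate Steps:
Q = 3 (Q = 3 + (0/(-1))/4 = 3 + (0*(-1))/4 = 3 + (1/4)*0 = 3 + 0 = 3)
f(I) = 17 + I (f(I) = (14 + I) + 3 = 17 + I)
V(a) = -3 + 2*a**2 (V(a) = (a**2 + a**2) - 3 = 2*a**2 - 3 = -3 + 2*a**2)
V(-6)*f((10 + F) - 7/(-4)) = (-3 + 2*(-6)**2)*(17 + ((10 + 8) - 7/(-4))) = (-3 + 2*36)*(17 + (18 - 7*(-1/4))) = (-3 + 72)*(17 + (18 + 7/4)) = 69*(17 + 79/4) = 69*(147/4) = 10143/4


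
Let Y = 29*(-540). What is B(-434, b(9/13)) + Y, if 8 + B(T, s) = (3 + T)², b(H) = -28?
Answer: 170093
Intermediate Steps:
Y = -15660
B(T, s) = -8 + (3 + T)²
B(-434, b(9/13)) + Y = (-8 + (3 - 434)²) - 15660 = (-8 + (-431)²) - 15660 = (-8 + 185761) - 15660 = 185753 - 15660 = 170093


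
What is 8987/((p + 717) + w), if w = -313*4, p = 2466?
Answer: 8987/1931 ≈ 4.6541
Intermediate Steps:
w = -1252
8987/((p + 717) + w) = 8987/((2466 + 717) - 1252) = 8987/(3183 - 1252) = 8987/1931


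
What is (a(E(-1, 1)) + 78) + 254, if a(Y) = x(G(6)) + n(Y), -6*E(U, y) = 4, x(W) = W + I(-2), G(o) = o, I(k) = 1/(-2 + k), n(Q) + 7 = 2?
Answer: 1331/4 ≈ 332.75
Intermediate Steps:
n(Q) = -5 (n(Q) = -7 + 2 = -5)
x(W) = -¼ + W (x(W) = W + 1/(-2 - 2) = W + 1/(-4) = W - ¼ = -¼ + W)
E(U, y) = -⅔ (E(U, y) = -⅙*4 = -⅔)
a(Y) = ¾ (a(Y) = (-¼ + 6) - 5 = 23/4 - 5 = ¾)
(a(E(-1, 1)) + 78) + 254 = (¾ + 78) + 254 = 315/4 + 254 = 1331/4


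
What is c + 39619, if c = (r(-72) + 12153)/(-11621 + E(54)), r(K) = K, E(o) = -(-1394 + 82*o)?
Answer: 193534788/4885 ≈ 39618.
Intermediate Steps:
E(o) = 1394 - 82*o (E(o) = -(-1394 + 82*o) = -82*(-17 + o) = 1394 - 82*o)
c = -4027/4885 (c = (-72 + 12153)/(-11621 + (1394 - 82*54)) = 12081/(-11621 + (1394 - 4428)) = 12081/(-11621 - 3034) = 12081/(-14655) = 12081*(-1/14655) = -4027/4885 ≈ -0.82436)
c + 39619 = -4027/4885 + 39619 = 193534788/4885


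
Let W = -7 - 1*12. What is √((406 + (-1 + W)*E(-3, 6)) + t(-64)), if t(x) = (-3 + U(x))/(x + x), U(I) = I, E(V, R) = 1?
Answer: 5*√3958/16 ≈ 19.660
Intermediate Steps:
W = -19 (W = -7 - 12 = -19)
t(x) = (-3 + x)/(2*x) (t(x) = (-3 + x)/(x + x) = (-3 + x)/((2*x)) = (-3 + x)*(1/(2*x)) = (-3 + x)/(2*x))
√((406 + (-1 + W)*E(-3, 6)) + t(-64)) = √((406 + (-1 - 19)*1) + (½)*(-3 - 64)/(-64)) = √((406 - 20*1) + (½)*(-1/64)*(-67)) = √((406 - 20) + 67/128) = √(386 + 67/128) = √(49475/128) = 5*√3958/16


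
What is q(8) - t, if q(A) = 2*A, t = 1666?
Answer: -1650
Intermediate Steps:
q(8) - t = 2*8 - 1*1666 = 16 - 1666 = -1650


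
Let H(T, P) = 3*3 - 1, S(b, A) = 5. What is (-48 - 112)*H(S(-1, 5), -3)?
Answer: -1280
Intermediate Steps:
H(T, P) = 8 (H(T, P) = 9 - 1 = 8)
(-48 - 112)*H(S(-1, 5), -3) = (-48 - 112)*8 = -160*8 = -1280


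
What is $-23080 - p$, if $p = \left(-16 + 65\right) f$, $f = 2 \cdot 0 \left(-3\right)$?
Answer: $-23080$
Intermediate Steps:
$f = 0$ ($f = 0 \left(-3\right) = 0$)
$p = 0$ ($p = \left(-16 + 65\right) 0 = 49 \cdot 0 = 0$)
$-23080 - p = -23080 - 0 = -23080 + 0 = -23080$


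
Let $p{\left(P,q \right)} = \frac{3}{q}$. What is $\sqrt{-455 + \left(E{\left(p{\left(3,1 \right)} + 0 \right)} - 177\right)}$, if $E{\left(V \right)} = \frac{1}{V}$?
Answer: $\frac{i \sqrt{5685}}{3} \approx 25.133 i$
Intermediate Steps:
$\sqrt{-455 + \left(E{\left(p{\left(3,1 \right)} + 0 \right)} - 177\right)} = \sqrt{-455 - \left(177 - \frac{1}{\frac{3}{1} + 0}\right)} = \sqrt{-455 - \left(177 - \frac{1}{3 \cdot 1 + 0}\right)} = \sqrt{-455 - \left(177 - \frac{1}{3 + 0}\right)} = \sqrt{-455 - \left(177 - \frac{1}{3}\right)} = \sqrt{-455 + \left(\frac{1}{3} - 177\right)} = \sqrt{-455 - \frac{530}{3}} = \sqrt{- \frac{1895}{3}} = \frac{i \sqrt{5685}}{3}$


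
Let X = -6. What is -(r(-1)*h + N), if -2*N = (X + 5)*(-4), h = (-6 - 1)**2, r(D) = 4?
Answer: -194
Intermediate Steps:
h = 49 (h = (-7)**2 = 49)
N = -2 (N = -(-6 + 5)*(-4)/2 = -(-1)*(-4)/2 = -1/2*4 = -2)
-(r(-1)*h + N) = -(4*49 - 2) = -(196 - 2) = -1*194 = -194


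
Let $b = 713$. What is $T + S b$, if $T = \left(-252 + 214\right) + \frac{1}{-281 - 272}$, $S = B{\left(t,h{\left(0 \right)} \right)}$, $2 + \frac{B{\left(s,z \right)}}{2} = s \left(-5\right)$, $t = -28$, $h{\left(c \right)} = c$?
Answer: $\frac{108802749}{553} \approx 1.9675 \cdot 10^{5}$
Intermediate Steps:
$B{\left(s,z \right)} = -4 - 10 s$ ($B{\left(s,z \right)} = -4 + 2 s \left(-5\right) = -4 + 2 \left(- 5 s\right) = -4 - 10 s$)
$S = 276$ ($S = -4 - -280 = -4 + 280 = 276$)
$T = - \frac{21015}{553}$ ($T = -38 + \frac{1}{-553} = -38 - \frac{1}{553} = - \frac{21015}{553} \approx -38.002$)
$T + S b = - \frac{21015}{553} + 276 \cdot 713 = - \frac{21015}{553} + 196788 = \frac{108802749}{553}$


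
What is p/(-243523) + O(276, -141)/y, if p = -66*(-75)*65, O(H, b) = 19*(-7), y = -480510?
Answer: -8135352839/6158696670 ≈ -1.3210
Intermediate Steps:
O(H, b) = -133
p = 321750 (p = 4950*65 = 321750)
p/(-243523) + O(276, -141)/y = 321750/(-243523) - 133/(-480510) = 321750*(-1/243523) - 133*(-1/480510) = -321750/243523 + 7/25290 = -8135352839/6158696670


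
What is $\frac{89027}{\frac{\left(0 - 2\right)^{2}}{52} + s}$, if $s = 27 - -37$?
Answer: $\frac{1157351}{833} \approx 1389.4$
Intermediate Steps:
$s = 64$ ($s = 27 + 37 = 64$)
$\frac{89027}{\frac{\left(0 - 2\right)^{2}}{52} + s} = \frac{89027}{\frac{\left(0 - 2\right)^{2}}{52} + 64} = \frac{89027}{\frac{\left(-2\right)^{2}}{52} + 64} = \frac{89027}{\frac{1}{52} \cdot 4 + 64} = \frac{89027}{\frac{1}{13} + 64} = \frac{89027}{\frac{833}{13}} = 89027 \cdot \frac{13}{833} = \frac{1157351}{833}$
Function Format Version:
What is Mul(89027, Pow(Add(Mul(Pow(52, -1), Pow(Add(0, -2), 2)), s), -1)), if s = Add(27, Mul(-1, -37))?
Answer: Rational(1157351, 833) ≈ 1389.4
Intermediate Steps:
s = 64 (s = Add(27, 37) = 64)
Mul(89027, Pow(Add(Mul(Pow(52, -1), Pow(Add(0, -2), 2)), s), -1)) = Mul(89027, Pow(Add(Mul(Pow(52, -1), Pow(Add(0, -2), 2)), 64), -1)) = Mul(89027, Pow(Add(Mul(Rational(1, 52), Pow(-2, 2)), 64), -1)) = Mul(89027, Pow(Add(Mul(Rational(1, 52), 4), 64), -1)) = Mul(89027, Pow(Add(Rational(1, 13), 64), -1)) = Mul(89027, Pow(Rational(833, 13), -1)) = Mul(89027, Rational(13, 833)) = Rational(1157351, 833)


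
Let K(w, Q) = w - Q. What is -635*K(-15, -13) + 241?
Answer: 1511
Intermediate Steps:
-635*K(-15, -13) + 241 = -635*(-15 - 1*(-13)) + 241 = -635*(-15 + 13) + 241 = -635*(-2) + 241 = 1270 + 241 = 1511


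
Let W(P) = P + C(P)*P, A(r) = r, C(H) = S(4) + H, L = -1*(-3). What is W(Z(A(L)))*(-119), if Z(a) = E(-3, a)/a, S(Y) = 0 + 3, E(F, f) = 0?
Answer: 0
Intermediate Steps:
L = 3
S(Y) = 3
C(H) = 3 + H
Z(a) = 0 (Z(a) = 0/a = 0)
W(P) = P + P*(3 + P) (W(P) = P + (3 + P)*P = P + P*(3 + P))
W(Z(A(L)))*(-119) = (0*(4 + 0))*(-119) = (0*4)*(-119) = 0*(-119) = 0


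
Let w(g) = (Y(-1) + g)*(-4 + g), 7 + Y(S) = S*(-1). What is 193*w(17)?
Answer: 27599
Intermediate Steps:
Y(S) = -7 - S (Y(S) = -7 + S*(-1) = -7 - S)
w(g) = (-6 + g)*(-4 + g) (w(g) = ((-7 - 1*(-1)) + g)*(-4 + g) = ((-7 + 1) + g)*(-4 + g) = (-6 + g)*(-4 + g))
193*w(17) = 193*(24 + 17² - 10*17) = 193*(24 + 289 - 170) = 193*143 = 27599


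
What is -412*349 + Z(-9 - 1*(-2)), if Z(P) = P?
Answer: -143795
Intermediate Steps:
-412*349 + Z(-9 - 1*(-2)) = -412*349 + (-9 - 1*(-2)) = -143788 + (-9 + 2) = -143788 - 7 = -143795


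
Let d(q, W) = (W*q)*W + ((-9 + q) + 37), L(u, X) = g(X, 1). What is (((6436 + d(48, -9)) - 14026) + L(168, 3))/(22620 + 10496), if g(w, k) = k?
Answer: -3625/33116 ≈ -0.10946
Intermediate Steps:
L(u, X) = 1
d(q, W) = 28 + q + q*W**2 (d(q, W) = q*W**2 + (28 + q) = 28 + q + q*W**2)
(((6436 + d(48, -9)) - 14026) + L(168, 3))/(22620 + 10496) = (((6436 + (28 + 48 + 48*(-9)**2)) - 14026) + 1)/(22620 + 10496) = (((6436 + (28 + 48 + 48*81)) - 14026) + 1)/33116 = (((6436 + (28 + 48 + 3888)) - 14026) + 1)*(1/33116) = (((6436 + 3964) - 14026) + 1)*(1/33116) = ((10400 - 14026) + 1)*(1/33116) = (-3626 + 1)*(1/33116) = -3625*1/33116 = -3625/33116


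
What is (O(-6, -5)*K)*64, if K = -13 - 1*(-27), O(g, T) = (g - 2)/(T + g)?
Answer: 7168/11 ≈ 651.64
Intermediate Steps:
O(g, T) = (-2 + g)/(T + g)
K = 14 (K = -13 + 27 = 14)
(O(-6, -5)*K)*64 = (((-2 - 6)/(-5 - 6))*14)*64 = ((-8/(-11))*14)*64 = (-1/11*(-8)*14)*64 = ((8/11)*14)*64 = (112/11)*64 = 7168/11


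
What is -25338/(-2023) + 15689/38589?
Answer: 1009506929/78065547 ≈ 12.932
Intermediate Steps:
-25338/(-2023) + 15689/38589 = -25338*(-1/2023) + 15689*(1/38589) = 25338/2023 + 15689/38589 = 1009506929/78065547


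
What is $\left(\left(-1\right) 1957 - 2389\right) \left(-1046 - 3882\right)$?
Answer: $21417088$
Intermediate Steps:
$\left(\left(-1\right) 1957 - 2389\right) \left(-1046 - 3882\right) = \left(-1957 - 2389\right) \left(-4928\right) = \left(-4346\right) \left(-4928\right) = 21417088$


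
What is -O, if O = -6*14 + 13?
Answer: 71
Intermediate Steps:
O = -71 (O = -84 + 13 = -71)
-O = -1*(-71) = 71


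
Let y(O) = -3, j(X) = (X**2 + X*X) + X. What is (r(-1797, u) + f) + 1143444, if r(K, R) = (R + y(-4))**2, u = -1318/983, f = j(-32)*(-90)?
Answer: 929592090445/966289 ≈ 9.6202e+5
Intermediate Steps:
j(X) = X + 2*X**2 (j(X) = (X**2 + X**2) + X = 2*X**2 + X = X + 2*X**2)
f = -181440 (f = -32*(1 + 2*(-32))*(-90) = -32*(1 - 64)*(-90) = -32*(-63)*(-90) = 2016*(-90) = -181440)
u = -1318/983 (u = -1318*1/983 = -1318/983 ≈ -1.3408)
r(K, R) = (-3 + R)**2 (r(K, R) = (R - 3)**2 = (-3 + R)**2)
(r(-1797, u) + f) + 1143444 = ((-3 - 1318/983)**2 - 181440) + 1143444 = ((-4267/983)**2 - 181440) + 1143444 = (18207289/966289 - 181440) + 1143444 = -175305268871/966289 + 1143444 = 929592090445/966289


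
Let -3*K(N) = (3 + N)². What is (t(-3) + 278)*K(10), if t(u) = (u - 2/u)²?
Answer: -431119/27 ≈ -15967.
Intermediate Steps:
K(N) = -(3 + N)²/3
(t(-3) + 278)*K(10) = ((-2 + (-3)²)²/(-3)² + 278)*(-(3 + 10)²/3) = ((-2 + 9)²/9 + 278)*(-⅓*13²) = ((⅑)*7² + 278)*(-⅓*169) = ((⅑)*49 + 278)*(-169/3) = (49/9 + 278)*(-169/3) = (2551/9)*(-169/3) = -431119/27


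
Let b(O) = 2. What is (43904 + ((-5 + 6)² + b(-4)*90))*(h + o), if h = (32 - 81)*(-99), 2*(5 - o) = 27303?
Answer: -775499235/2 ≈ -3.8775e+8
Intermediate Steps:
o = -27293/2 (o = 5 - ½*27303 = 5 - 27303/2 = -27293/2 ≈ -13647.)
h = 4851 (h = -49*(-99) = 4851)
(43904 + ((-5 + 6)² + b(-4)*90))*(h + o) = (43904 + ((-5 + 6)² + 2*90))*(4851 - 27293/2) = (43904 + (1² + 180))*(-17591/2) = (43904 + (1 + 180))*(-17591/2) = (43904 + 181)*(-17591/2) = 44085*(-17591/2) = -775499235/2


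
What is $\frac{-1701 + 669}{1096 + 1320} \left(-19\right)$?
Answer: $\frac{2451}{302} \approx 8.1159$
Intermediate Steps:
$\frac{-1701 + 669}{1096 + 1320} \left(-19\right) = - \frac{1032}{2416} \left(-19\right) = \left(-1032\right) \frac{1}{2416} \left(-19\right) = \left(- \frac{129}{302}\right) \left(-19\right) = \frac{2451}{302}$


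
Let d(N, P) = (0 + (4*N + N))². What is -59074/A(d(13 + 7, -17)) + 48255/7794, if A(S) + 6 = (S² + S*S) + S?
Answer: 536167879873/86604327402 ≈ 6.1910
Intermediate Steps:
d(N, P) = 25*N² (d(N, P) = (0 + 5*N)² = (5*N)² = 25*N²)
A(S) = -6 + S + 2*S² (A(S) = -6 + ((S² + S*S) + S) = -6 + ((S² + S²) + S) = -6 + (2*S² + S) = -6 + (S + 2*S²) = -6 + S + 2*S²)
-59074/A(d(13 + 7, -17)) + 48255/7794 = -59074/(-6 + 25*(13 + 7)² + 2*(25*(13 + 7)²)²) + 48255/7794 = -59074/(-6 + 25*20² + 2*(25*20²)²) + 48255*(1/7794) = -59074/(-6 + 25*400 + 2*(25*400)²) + 16085/2598 = -59074/(-6 + 10000 + 2*10000²) + 16085/2598 = -59074/(-6 + 10000 + 2*100000000) + 16085/2598 = -59074/(-6 + 10000 + 200000000) + 16085/2598 = -59074/200009994 + 16085/2598 = -59074*1/200009994 + 16085/2598 = -29537/100004997 + 16085/2598 = 536167879873/86604327402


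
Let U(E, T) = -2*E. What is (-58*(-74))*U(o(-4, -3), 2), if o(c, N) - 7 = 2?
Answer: -77256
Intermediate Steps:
o(c, N) = 9 (o(c, N) = 7 + 2 = 9)
(-58*(-74))*U(o(-4, -3), 2) = (-58*(-74))*(-2*9) = 4292*(-18) = -77256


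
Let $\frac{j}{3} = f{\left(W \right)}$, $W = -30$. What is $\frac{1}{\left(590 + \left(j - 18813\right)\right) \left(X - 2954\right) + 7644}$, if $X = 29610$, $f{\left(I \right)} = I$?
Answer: $- \frac{1}{488143684} \approx -2.0486 \cdot 10^{-9}$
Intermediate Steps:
$j = -90$ ($j = 3 \left(-30\right) = -90$)
$\frac{1}{\left(590 + \left(j - 18813\right)\right) \left(X - 2954\right) + 7644} = \frac{1}{\left(590 - 18903\right) \left(29610 - 2954\right) + 7644} = \frac{1}{\left(590 - 18903\right) 26656 + 7644} = \frac{1}{\left(-18313\right) 26656 + 7644} = \frac{1}{-488151328 + 7644} = \frac{1}{-488143684} = - \frac{1}{488143684}$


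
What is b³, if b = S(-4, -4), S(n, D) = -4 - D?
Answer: 0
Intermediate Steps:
b = 0 (b = -4 - 1*(-4) = -4 + 4 = 0)
b³ = 0³ = 0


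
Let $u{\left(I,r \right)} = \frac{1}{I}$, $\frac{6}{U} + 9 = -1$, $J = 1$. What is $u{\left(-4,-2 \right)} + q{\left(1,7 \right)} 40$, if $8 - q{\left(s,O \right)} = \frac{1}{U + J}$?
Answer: $\frac{879}{4} \approx 219.75$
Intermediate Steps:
$U = - \frac{3}{5}$ ($U = \frac{6}{-9 - 1} = \frac{6}{-10} = 6 \left(- \frac{1}{10}\right) = - \frac{3}{5} \approx -0.6$)
$q{\left(s,O \right)} = \frac{11}{2}$ ($q{\left(s,O \right)} = 8 - \frac{1}{- \frac{3}{5} + 1} = 8 - \frac{1}{\frac{2}{5}} = 8 - \frac{5}{2} = \frac{11}{2}$)
$u{\left(-4,-2 \right)} + q{\left(1,7 \right)} 40 = \frac{1}{-4} + \frac{11}{2} \cdot 40 = - \frac{1}{4} + 220 = \frac{879}{4}$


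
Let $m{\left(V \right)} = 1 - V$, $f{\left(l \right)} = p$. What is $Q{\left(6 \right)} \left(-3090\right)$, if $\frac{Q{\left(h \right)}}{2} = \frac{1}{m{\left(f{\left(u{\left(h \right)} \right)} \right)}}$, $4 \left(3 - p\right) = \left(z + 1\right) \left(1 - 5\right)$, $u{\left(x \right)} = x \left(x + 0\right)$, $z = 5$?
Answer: $\frac{1545}{2} \approx 772.5$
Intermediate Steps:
$u{\left(x \right)} = x^{2}$ ($u{\left(x \right)} = x x = x^{2}$)
$p = 9$ ($p = 3 - \frac{\left(5 + 1\right) \left(1 - 5\right)}{4} = 3 - \frac{6 \left(-4\right)}{4} = 3 - -6 = 3 + 6 = 9$)
$f{\left(l \right)} = 9$
$Q{\left(h \right)} = - \frac{1}{4}$ ($Q{\left(h \right)} = \frac{2}{1 - 9} = \frac{2}{-8} = 2 \left(- \frac{1}{8}\right) = - \frac{1}{4}$)
$Q{\left(6 \right)} \left(-3090\right) = \left(- \frac{1}{4}\right) \left(-3090\right) = \frac{1545}{2}$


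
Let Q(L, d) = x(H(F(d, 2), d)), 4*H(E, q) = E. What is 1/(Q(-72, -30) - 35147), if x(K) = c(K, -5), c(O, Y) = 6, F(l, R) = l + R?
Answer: -1/35141 ≈ -2.8457e-5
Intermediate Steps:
F(l, R) = R + l
H(E, q) = E/4
x(K) = 6
Q(L, d) = 6
1/(Q(-72, -30) - 35147) = 1/(6 - 35147) = 1/(-35141) = -1/35141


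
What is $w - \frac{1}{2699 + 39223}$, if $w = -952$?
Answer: $- \frac{39909745}{41922} \approx -952.0$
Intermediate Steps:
$w - \frac{1}{2699 + 39223} = -952 - \frac{1}{2699 + 39223} = -952 - \frac{1}{41922} = - \frac{39909745}{41922}$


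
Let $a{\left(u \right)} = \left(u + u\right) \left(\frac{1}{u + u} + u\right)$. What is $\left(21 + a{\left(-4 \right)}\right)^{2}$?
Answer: $2916$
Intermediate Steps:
$a{\left(u \right)} = 2 u \left(u + \frac{1}{2 u}\right)$ ($a{\left(u \right)} = 2 u \left(\frac{1}{2 u} + u\right) = 2 u \left(u + \frac{1}{2 u}\right)$)
$\left(21 + a{\left(-4 \right)}\right)^{2} = \left(21 + \left(1 + 2 \left(-4\right)^{2}\right)\right)^{2} = \left(21 + \left(1 + 2 \cdot 16\right)\right)^{2} = \left(21 + \left(1 + 32\right)\right)^{2} = \left(21 + 33\right)^{2} = 54^{2} = 2916$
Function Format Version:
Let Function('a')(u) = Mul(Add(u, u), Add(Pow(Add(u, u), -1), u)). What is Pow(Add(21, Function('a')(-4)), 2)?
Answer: 2916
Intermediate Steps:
Function('a')(u) = Mul(2, u, Add(u, Mul(Rational(1, 2), Pow(u, -1)))) (Function('a')(u) = Mul(Mul(2, u), Add(Pow(Mul(2, u), -1), u)) = Mul(Mul(2, u), Add(Mul(Rational(1, 2), Pow(u, -1)), u)) = Mul(Mul(2, u), Add(u, Mul(Rational(1, 2), Pow(u, -1)))) = Mul(2, u, Add(u, Mul(Rational(1, 2), Pow(u, -1)))))
Pow(Add(21, Function('a')(-4)), 2) = Pow(Add(21, Add(1, Mul(2, Pow(-4, 2)))), 2) = Pow(Add(21, Add(1, Mul(2, 16))), 2) = Pow(Add(21, Add(1, 32)), 2) = Pow(Add(21, 33), 2) = Pow(54, 2) = 2916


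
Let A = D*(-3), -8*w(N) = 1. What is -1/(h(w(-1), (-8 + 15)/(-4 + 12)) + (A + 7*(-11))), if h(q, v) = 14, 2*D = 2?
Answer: 1/66 ≈ 0.015152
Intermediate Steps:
D = 1 (D = (½)*2 = 1)
w(N) = -⅛ (w(N) = -⅛*1 = -⅛)
A = -3 (A = 1*(-3) = -3)
-1/(h(w(-1), (-8 + 15)/(-4 + 12)) + (A + 7*(-11))) = -1/(14 + (-3 + 7*(-11))) = -1/(14 + (-3 - 77)) = -1/(14 - 80) = -1/(-66) = -1*(-1/66) = 1/66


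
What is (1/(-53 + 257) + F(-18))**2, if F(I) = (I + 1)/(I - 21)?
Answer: 1366561/7033104 ≈ 0.19430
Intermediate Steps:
F(I) = (1 + I)/(-21 + I)
(1/(-53 + 257) + F(-18))**2 = (1/(-53 + 257) + (1 - 18)/(-21 - 18))**2 = (1/204 - 17/(-39))**2 = (1/204 - 1/39*(-17))**2 = (1/204 + 17/39)**2 = (1169/2652)**2 = 1366561/7033104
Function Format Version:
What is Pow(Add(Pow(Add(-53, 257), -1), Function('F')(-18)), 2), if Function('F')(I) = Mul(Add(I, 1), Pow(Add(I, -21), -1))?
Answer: Rational(1366561, 7033104) ≈ 0.19430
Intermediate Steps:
Function('F')(I) = Mul(Pow(Add(-21, I), -1), Add(1, I)) (Function('F')(I) = Mul(Add(1, I), Pow(Add(-21, I), -1)) = Mul(Pow(Add(-21, I), -1), Add(1, I)))
Pow(Add(Pow(Add(-53, 257), -1), Function('F')(-18)), 2) = Pow(Add(Pow(Add(-53, 257), -1), Mul(Pow(Add(-21, -18), -1), Add(1, -18))), 2) = Pow(Add(Pow(204, -1), Mul(Pow(-39, -1), -17)), 2) = Pow(Add(Rational(1, 204), Mul(Rational(-1, 39), -17)), 2) = Pow(Add(Rational(1, 204), Rational(17, 39)), 2) = Pow(Rational(1169, 2652), 2) = Rational(1366561, 7033104)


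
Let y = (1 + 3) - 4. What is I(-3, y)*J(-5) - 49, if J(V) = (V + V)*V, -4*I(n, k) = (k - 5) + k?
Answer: 27/2 ≈ 13.500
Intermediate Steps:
y = 0 (y = 4 - 4 = 0)
I(n, k) = 5/4 - k/2 (I(n, k) = -((k - 5) + k)/4 = -((-5 + k) + k)/4 = -(-5 + 2*k)/4 = 5/4 - k/2)
J(V) = 2*V**2 (J(V) = (2*V)*V = 2*V**2)
I(-3, y)*J(-5) - 49 = (5/4 - 1/2*0)*(2*(-5)**2) - 49 = (5/4 + 0)*(2*25) - 49 = (5/4)*50 - 49 = 125/2 - 49 = 27/2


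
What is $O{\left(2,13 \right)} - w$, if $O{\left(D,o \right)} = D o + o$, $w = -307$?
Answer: $346$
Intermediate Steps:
$O{\left(D,o \right)} = o + D o$
$O{\left(2,13 \right)} - w = 13 \left(1 + 2\right) - -307 = 13 \cdot 3 + 307 = 39 + 307 = 346$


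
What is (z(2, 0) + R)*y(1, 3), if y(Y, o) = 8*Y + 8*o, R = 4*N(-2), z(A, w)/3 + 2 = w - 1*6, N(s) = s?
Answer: -1024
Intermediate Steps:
z(A, w) = -24 + 3*w (z(A, w) = -6 + 3*(w - 1*6) = -6 + 3*(w - 6) = -6 + 3*(-6 + w) = -6 + (-18 + 3*w) = -24 + 3*w)
R = -8 (R = 4*(-2) = -8)
(z(2, 0) + R)*y(1, 3) = ((-24 + 3*0) - 8)*(8*1 + 8*3) = ((-24 + 0) - 8)*(8 + 24) = (-24 - 8)*32 = -32*32 = -1024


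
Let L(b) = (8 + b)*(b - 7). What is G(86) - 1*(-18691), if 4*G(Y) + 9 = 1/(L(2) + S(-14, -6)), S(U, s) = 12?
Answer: 2840689/152 ≈ 18689.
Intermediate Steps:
L(b) = (-7 + b)*(8 + b) (L(b) = (8 + b)*(-7 + b) = (-7 + b)*(8 + b))
G(Y) = -343/152 (G(Y) = -9/4 + 1/(4*((-56 + 2 + 2**2) + 12)) = -9/4 + 1/(4*((-56 + 2 + 4) + 12)) = -9/4 + 1/(4*(-50 + 12)) = -9/4 + (1/4)/(-38) = -9/4 + (1/4)*(-1/38) = -9/4 - 1/152 = -343/152)
G(86) - 1*(-18691) = -343/152 - 1*(-18691) = -343/152 + 18691 = 2840689/152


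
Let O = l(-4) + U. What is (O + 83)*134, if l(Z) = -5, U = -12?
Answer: 8844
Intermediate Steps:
O = -17 (O = -5 - 12 = -17)
(O + 83)*134 = (-17 + 83)*134 = 66*134 = 8844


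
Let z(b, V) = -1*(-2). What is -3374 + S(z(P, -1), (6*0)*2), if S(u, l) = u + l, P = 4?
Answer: -3372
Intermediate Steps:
z(b, V) = 2
S(u, l) = l + u
-3374 + S(z(P, -1), (6*0)*2) = -3374 + ((6*0)*2 + 2) = -3374 + (0*2 + 2) = -3374 + (0 + 2) = -3374 + 2 = -3372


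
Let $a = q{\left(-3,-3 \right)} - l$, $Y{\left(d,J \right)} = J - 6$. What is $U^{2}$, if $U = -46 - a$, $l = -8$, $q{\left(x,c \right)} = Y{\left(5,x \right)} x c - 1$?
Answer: $784$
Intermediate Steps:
$Y{\left(d,J \right)} = -6 + J$ ($Y{\left(d,J \right)} = J - 6 = -6 + J$)
$q{\left(x,c \right)} = -1 + c x \left(-6 + x\right)$ ($q{\left(x,c \right)} = \left(-6 + x\right) x c - 1 = x \left(-6 + x\right) c - 1 = c x \left(-6 + x\right) - 1 = -1 + c x \left(-6 + x\right)$)
$a = -74$ ($a = \left(-1 - - 9 \left(-6 - 3\right)\right) - -8 = \left(-1 - \left(-9\right) \left(-9\right)\right) + 8 = \left(-1 - 81\right) + 8 = -82 + 8 = -74$)
$U = 28$ ($U = -46 - -74 = -46 + 74 = 28$)
$U^{2} = 28^{2} = 784$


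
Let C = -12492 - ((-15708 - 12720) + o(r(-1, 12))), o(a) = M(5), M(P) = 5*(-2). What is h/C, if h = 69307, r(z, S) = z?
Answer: 9901/2278 ≈ 4.3464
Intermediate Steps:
M(P) = -10
o(a) = -10
C = 15946 (C = -12492 - ((-15708 - 12720) - 10) = -12492 - (-28428 - 10) = -12492 - 1*(-28438) = -12492 + 28438 = 15946)
h/C = 69307/15946 = 69307*(1/15946) = 9901/2278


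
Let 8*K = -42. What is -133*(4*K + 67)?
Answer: -6118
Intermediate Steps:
K = -21/4 (K = (1/8)*(-42) = -21/4 ≈ -5.2500)
-133*(4*K + 67) = -133*(4*(-21/4) + 67) = -133*(-21 + 67) = -133*46 = -6118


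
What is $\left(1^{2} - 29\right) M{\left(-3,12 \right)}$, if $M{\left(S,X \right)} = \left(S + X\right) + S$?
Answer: $-168$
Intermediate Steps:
$M{\left(S,X \right)} = X + 2 S$
$\left(1^{2} - 29\right) M{\left(-3,12 \right)} = \left(1^{2} - 29\right) \left(12 + 2 \left(-3\right)\right) = \left(1 - 29\right) \left(12 - 6\right) = \left(-28\right) 6 = -168$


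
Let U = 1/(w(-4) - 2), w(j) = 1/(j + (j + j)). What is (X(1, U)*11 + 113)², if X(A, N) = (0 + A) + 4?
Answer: 28224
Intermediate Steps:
w(j) = 1/(3*j) (w(j) = 1/(j + 2*j) = 1/(3*j))
U = -12/25 (U = 1/((⅓)/(-4) - 2) = 1/((⅓)*(-¼) - 2) = 1/(-1/12 - 2) = 1/(-25/12) = -12/25 ≈ -0.48000)
X(A, N) = 4 + A (X(A, N) = A + 4 = 4 + A)
(X(1, U)*11 + 113)² = ((4 + 1)*11 + 113)² = (5*11 + 113)² = (55 + 113)² = 168² = 28224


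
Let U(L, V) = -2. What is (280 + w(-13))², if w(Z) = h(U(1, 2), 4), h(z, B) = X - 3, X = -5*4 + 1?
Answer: 66564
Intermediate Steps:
X = -19 (X = -20 + 1 = -19)
h(z, B) = -22 (h(z, B) = -19 - 3 = -22)
w(Z) = -22
(280 + w(-13))² = (280 - 22)² = 258² = 66564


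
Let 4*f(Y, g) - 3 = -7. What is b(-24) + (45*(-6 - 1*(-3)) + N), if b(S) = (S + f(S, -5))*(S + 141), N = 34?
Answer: -3026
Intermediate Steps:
f(Y, g) = -1 (f(Y, g) = 3/4 + (1/4)*(-7) = 3/4 - 7/4 = -1)
b(S) = (-1 + S)*(141 + S) (b(S) = (S - 1)*(S + 141) = (-1 + S)*(141 + S))
b(-24) + (45*(-6 - 1*(-3)) + N) = (-141 + (-24)**2 + 140*(-24)) + (45*(-6 - 1*(-3)) + 34) = (-141 + 576 - 3360) + (45*(-6 + 3) + 34) = -2925 + (45*(-3) + 34) = -2925 + (-135 + 34) = -2925 - 101 = -3026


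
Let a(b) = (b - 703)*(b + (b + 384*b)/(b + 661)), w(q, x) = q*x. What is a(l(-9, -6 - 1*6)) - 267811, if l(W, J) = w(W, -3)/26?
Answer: -447094350077/1662284 ≈ -2.6896e+5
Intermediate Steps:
l(W, J) = -3*W/26 (l(W, J) = (W*(-3))/26 = -3*W*(1/26) = -3*W/26)
a(b) = (-703 + b)*(b + 385*b/(661 + b)) (a(b) = (-703 + b)*(b + (385*b)/(661 + b)) = (-703 + b)*(b + 385*b/(661 + b)))
a(l(-9, -6 - 1*6)) - 267811 = (-3/26*(-9))*(-735338 + (-3/26*(-9))**2 + 343*(-3/26*(-9)))/(661 - 3/26*(-9)) - 267811 = 27*(-735338 + (27/26)**2 + 343*(27/26))/(26*(661 + 27/26)) - 267811 = 27*(-735338 + 729/676 + 9261/26)/(26*(17213/26)) - 267811 = (27/26)*(26/17213)*(-496846973/676) - 267811 = -1916409753/1662284 - 267811 = -447094350077/1662284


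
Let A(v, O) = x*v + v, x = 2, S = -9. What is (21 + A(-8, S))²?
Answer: 9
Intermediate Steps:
A(v, O) = 3*v (A(v, O) = 2*v + v = 3*v)
(21 + A(-8, S))² = (21 + 3*(-8))² = (21 - 24)² = (-3)² = 9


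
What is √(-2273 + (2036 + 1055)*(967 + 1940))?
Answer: 164*√334 ≈ 2997.2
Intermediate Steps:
√(-2273 + (2036 + 1055)*(967 + 1940)) = √(-2273 + 3091*2907) = √(-2273 + 8985537) = √8983264 = 164*√334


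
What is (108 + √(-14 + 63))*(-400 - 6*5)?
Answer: -49450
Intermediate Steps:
(108 + √(-14 + 63))*(-400 - 6*5) = (108 + √49)*(-400 - 30) = (108 + 7)*(-430) = 115*(-430) = -49450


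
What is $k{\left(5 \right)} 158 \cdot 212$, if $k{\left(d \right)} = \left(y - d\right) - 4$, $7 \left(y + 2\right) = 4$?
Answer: $- \frac{2445208}{7} \approx -3.4932 \cdot 10^{5}$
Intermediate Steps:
$y = - \frac{10}{7}$ ($y = -2 + \frac{1}{7} \cdot 4 = -2 + \frac{4}{7} = - \frac{10}{7} \approx -1.4286$)
$k{\left(d \right)} = - \frac{38}{7} - d$ ($k{\left(d \right)} = \left(- \frac{10}{7} - d\right) - 4 = - \frac{38}{7} - d$)
$k{\left(5 \right)} 158 \cdot 212 = \left(- \frac{38}{7} - 5\right) 158 \cdot 212 = \left(- \frac{73}{7}\right) 158 \cdot 212 = \left(- \frac{11534}{7}\right) 212 = - \frac{2445208}{7}$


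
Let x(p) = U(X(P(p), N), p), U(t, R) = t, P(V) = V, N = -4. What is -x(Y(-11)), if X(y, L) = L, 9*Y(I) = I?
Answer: 4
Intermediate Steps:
Y(I) = I/9
x(p) = -4
-x(Y(-11)) = -1*(-4) = 4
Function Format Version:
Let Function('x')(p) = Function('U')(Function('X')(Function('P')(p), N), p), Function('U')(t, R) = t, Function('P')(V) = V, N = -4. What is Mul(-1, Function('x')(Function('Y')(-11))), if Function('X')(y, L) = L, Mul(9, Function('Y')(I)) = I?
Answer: 4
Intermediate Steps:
Function('Y')(I) = Mul(Rational(1, 9), I)
Function('x')(p) = -4
Mul(-1, Function('x')(Function('Y')(-11))) = Mul(-1, -4) = 4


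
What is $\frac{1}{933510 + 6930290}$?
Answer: $\frac{1}{7863800} \approx 1.2717 \cdot 10^{-7}$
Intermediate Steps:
$\frac{1}{933510 + 6930290} = \frac{1}{7863800}$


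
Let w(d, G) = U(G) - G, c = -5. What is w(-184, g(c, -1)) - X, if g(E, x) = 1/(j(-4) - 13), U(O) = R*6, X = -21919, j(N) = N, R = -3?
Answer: 372318/17 ≈ 21901.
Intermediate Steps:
U(O) = -18 (U(O) = -3*6 = -18)
g(E, x) = -1/17 (g(E, x) = 1/(-4 - 13) = 1/(-17) = -1/17)
w(d, G) = -18 - G
w(-184, g(c, -1)) - X = (-18 - 1*(-1/17)) - 1*(-21919) = (-18 + 1/17) + 21919 = -305/17 + 21919 = 372318/17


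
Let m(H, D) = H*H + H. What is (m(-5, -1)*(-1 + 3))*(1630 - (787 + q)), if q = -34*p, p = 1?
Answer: 35080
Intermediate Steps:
q = -34 (q = -34*1 = -34)
m(H, D) = H + H**2 (m(H, D) = H**2 + H = H + H**2)
(m(-5, -1)*(-1 + 3))*(1630 - (787 + q)) = ((-5*(1 - 5))*(-1 + 3))*(1630 - (787 - 34)) = (-5*(-4)*2)*(1630 - 1*753) = (20*2)*(1630 - 753) = 40*877 = 35080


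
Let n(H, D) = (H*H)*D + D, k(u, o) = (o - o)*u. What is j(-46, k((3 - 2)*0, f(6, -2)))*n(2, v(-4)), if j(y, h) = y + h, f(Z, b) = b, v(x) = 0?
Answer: 0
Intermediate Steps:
k(u, o) = 0 (k(u, o) = 0*u = 0)
n(H, D) = D + D*H² (n(H, D) = H²*D + D = D*H² + D = D + D*H²)
j(y, h) = h + y
j(-46, k((3 - 2)*0, f(6, -2)))*n(2, v(-4)) = (0 - 46)*(0*(1 + 2²)) = -0*(1 + 4) = -0*5 = -46*0 = 0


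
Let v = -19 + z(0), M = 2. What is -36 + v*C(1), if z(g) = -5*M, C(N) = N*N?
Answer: -65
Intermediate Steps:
C(N) = N²
z(g) = -10 (z(g) = -5*2 = -10)
v = -29 (v = -19 - 10 = -29)
-36 + v*C(1) = -36 - 29*1² = -36 - 29*1 = -36 - 29 = -65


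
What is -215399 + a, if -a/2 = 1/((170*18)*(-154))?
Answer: -50752312379/235620 ≈ -2.1540e+5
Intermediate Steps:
a = 1/235620 (a = -2/((170*18)*(-154)) = -2/(3060*(-154)) = -2/(-471240) = -2*(-1/471240) = 1/235620 ≈ 4.2441e-6)
-215399 + a = -215399 + 1/235620 = -50752312379/235620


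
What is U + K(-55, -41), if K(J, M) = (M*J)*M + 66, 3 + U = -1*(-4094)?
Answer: -88298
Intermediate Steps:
U = 4091 (U = -3 - 1*(-4094) = -3 + 4094 = 4091)
K(J, M) = 66 + J*M**2 (K(J, M) = (J*M)*M + 66 = J*M**2 + 66 = 66 + J*M**2)
U + K(-55, -41) = 4091 + (66 - 55*(-41)**2) = 4091 + (66 - 55*1681) = 4091 + (66 - 92455) = 4091 - 92389 = -88298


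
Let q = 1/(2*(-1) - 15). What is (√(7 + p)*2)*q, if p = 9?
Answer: -8/17 ≈ -0.47059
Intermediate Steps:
q = -1/17 (q = 1/(-2 - 15) = 1/(-17) = -1/17 ≈ -0.058824)
(√(7 + p)*2)*q = (√(7 + 9)*2)*(-1/17) = (√16*2)*(-1/17) = (4*2)*(-1/17) = 8*(-1/17) = -8/17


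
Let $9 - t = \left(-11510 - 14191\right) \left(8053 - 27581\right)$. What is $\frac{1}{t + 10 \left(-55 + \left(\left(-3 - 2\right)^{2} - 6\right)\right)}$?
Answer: $- \frac{1}{501889479} \approx -1.9925 \cdot 10^{-9}$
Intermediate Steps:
$t = -501889119$ ($t = 9 - \left(-11510 - 14191\right) \left(8053 - 27581\right) = 9 - \left(-25701\right) \left(-19528\right) = 9 - 501889128 = -501889119$)
$\frac{1}{t + 10 \left(-55 + \left(\left(-3 - 2\right)^{2} - 6\right)\right)} = \frac{1}{-501889119 + 10 \left(-55 + \left(\left(-3 - 2\right)^{2} - 6\right)\right)} = \frac{1}{-501889119 + 10 \left(-55 - \left(6 - \left(-5\right)^{2}\right)\right)} = \frac{1}{-501889119 + 10 \left(-55 + \left(25 - 6\right)\right)} = \frac{1}{-501889119 + 10 \left(-55 + 19\right)} = \frac{1}{-501889119 + 10 \left(-36\right)} = \frac{1}{-501889119 - 360} = \frac{1}{-501889479} = - \frac{1}{501889479}$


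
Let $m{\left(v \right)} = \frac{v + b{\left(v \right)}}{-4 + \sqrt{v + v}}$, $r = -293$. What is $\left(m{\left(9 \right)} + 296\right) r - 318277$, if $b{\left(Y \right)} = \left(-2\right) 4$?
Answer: $-405591 - \frac{879 \sqrt{2}}{2} \approx -4.0621 \cdot 10^{5}$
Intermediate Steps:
$b{\left(Y \right)} = -8$
$m{\left(v \right)} = \frac{-8 + v}{-4 + \sqrt{2} \sqrt{v}}$ ($m{\left(v \right)} = \frac{v - 8}{-4 + \sqrt{v + v}} = \frac{-8 + v}{-4 + \sqrt{2 v}} = \frac{-8 + v}{-4 + \sqrt{2} \sqrt{v}}$)
$\left(m{\left(9 \right)} + 296\right) r - 318277 = \left(\frac{-8 + 9}{-4 + \sqrt{2} \sqrt{9}} + 296\right) \left(-293\right) - 318277 = \left(\frac{1}{-4 + \sqrt{2} \cdot 3} \cdot 1 + 296\right) \left(-293\right) - 318277 = \left(\frac{1}{-4 + 3 \sqrt{2}} \cdot 1 + 296\right) \left(-293\right) - 318277 = \left(\frac{1}{-4 + 3 \sqrt{2}} + 296\right) \left(-293\right) - 318277 = \left(296 + \frac{1}{-4 + 3 \sqrt{2}}\right) \left(-293\right) - 318277 = \left(-86728 - \frac{293}{-4 + 3 \sqrt{2}}\right) - 318277 = -405005 - \frac{293}{-4 + 3 \sqrt{2}}$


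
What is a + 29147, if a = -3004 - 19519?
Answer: 6624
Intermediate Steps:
a = -22523
a + 29147 = -22523 + 29147 = 6624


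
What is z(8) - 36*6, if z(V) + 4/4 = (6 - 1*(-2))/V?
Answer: -216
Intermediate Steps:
z(V) = -1 + 8/V (z(V) = -1 + (6 - 1*(-2))/V = -1 + (6 + 2)/V = -1 + 8/V)
z(8) - 36*6 = (8 - 1*8)/8 - 36*6 = (8 - 8)/8 - 216 = (1/8)*0 - 216 = 0 - 216 = -216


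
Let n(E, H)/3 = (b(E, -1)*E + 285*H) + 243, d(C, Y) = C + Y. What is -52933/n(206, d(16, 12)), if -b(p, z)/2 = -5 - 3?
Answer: -52933/34557 ≈ -1.5318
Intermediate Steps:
b(p, z) = 16 (b(p, z) = -2*(-5 - 3) = -2*(-8) = 16)
n(E, H) = 729 + 48*E + 855*H (n(E, H) = 3*((16*E + 285*H) + 243) = 3*(243 + 16*E + 285*H) = 729 + 48*E + 855*H)
-52933/n(206, d(16, 12)) = -52933/(729 + 48*206 + 855*(16 + 12)) = -52933/(729 + 9888 + 855*28) = -52933/(729 + 9888 + 23940) = -52933/34557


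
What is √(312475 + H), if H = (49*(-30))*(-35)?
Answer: 5*√14557 ≈ 603.26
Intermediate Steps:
H = 51450 (H = -1470*(-35) = 51450)
√(312475 + H) = √(312475 + 51450) = √363925 = 5*√14557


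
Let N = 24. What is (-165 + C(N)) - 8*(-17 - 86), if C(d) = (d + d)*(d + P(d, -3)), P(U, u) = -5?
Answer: 1571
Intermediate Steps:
C(d) = 2*d*(-5 + d) (C(d) = (d + d)*(d - 5) = (2*d)*(-5 + d) = 2*d*(-5 + d))
(-165 + C(N)) - 8*(-17 - 86) = (-165 + 2*24*(-5 + 24)) - 8*(-17 - 86) = (-165 + 2*24*19) - 8*(-103) = (-165 + 912) + 824 = 747 + 824 = 1571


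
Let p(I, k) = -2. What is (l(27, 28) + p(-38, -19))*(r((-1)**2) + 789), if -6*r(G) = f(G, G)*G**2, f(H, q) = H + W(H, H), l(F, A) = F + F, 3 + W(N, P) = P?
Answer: 123110/3 ≈ 41037.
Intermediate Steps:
W(N, P) = -3 + P
l(F, A) = 2*F
f(H, q) = -3 + 2*H (f(H, q) = H + (-3 + H) = -3 + 2*H)
r(G) = -G**2*(-3 + 2*G)/6 (r(G) = -(-3 + 2*G)*G**2/6 = -G**2*(-3 + 2*G)/6)
(l(27, 28) + p(-38, -19))*(r((-1)**2) + 789) = (2*27 - 2)*(((-1)**2)**2*(3 - 2*(-1)**2)/6 + 789) = (54 - 2)*((1/6)*1**2*(3 - 2*1) + 789) = 52*((1/6)*1*(3 - 2) + 789) = 52*((1/6)*1*1 + 789) = 52*(1/6 + 789) = 52*(4735/6) = 123110/3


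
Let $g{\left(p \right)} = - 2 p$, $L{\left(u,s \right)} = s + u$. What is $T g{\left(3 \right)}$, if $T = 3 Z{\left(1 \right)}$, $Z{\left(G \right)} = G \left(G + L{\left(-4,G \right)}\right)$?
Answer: $36$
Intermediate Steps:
$Z{\left(G \right)} = G \left(-4 + 2 G\right)$ ($Z{\left(G \right)} = G \left(G + \left(G - 4\right)\right) = G \left(G + \left(-4 + G\right)\right) = G \left(-4 + 2 G\right)$)
$T = -6$ ($T = 3 \cdot 2 \cdot 1 \left(-2 + 1\right) = 3 \cdot 2 \cdot 1 \left(-1\right) = 3 \left(-2\right) = -6$)
$T g{\left(3 \right)} = - 6 \left(\left(-2\right) 3\right) = \left(-6\right) \left(-6\right) = 36$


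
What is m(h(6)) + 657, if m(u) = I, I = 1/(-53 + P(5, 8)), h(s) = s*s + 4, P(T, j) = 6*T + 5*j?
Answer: 11170/17 ≈ 657.06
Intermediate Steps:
P(T, j) = 5*j + 6*T
h(s) = 4 + s² (h(s) = s² + 4 = 4 + s²)
I = 1/17 (I = 1/(-53 + (5*8 + 6*5)) = 1/(-53 + (40 + 30)) = 1/(-53 + 70) = 1/17 ≈ 0.058824)
m(u) = 1/17
m(h(6)) + 657 = 1/17 + 657 = 11170/17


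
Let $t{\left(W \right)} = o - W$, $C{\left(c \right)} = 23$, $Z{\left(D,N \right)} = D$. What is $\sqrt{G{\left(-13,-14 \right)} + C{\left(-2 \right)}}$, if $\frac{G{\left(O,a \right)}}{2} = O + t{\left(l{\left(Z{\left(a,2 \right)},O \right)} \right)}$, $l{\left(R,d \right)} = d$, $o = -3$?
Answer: $\sqrt{17} \approx 4.1231$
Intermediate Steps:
$t{\left(W \right)} = -3 - W$
$G{\left(O,a \right)} = -6$ ($G{\left(O,a \right)} = 2 \left(O - \left(3 + O\right)\right) = 2 \left(-3\right) = -6$)
$\sqrt{G{\left(-13,-14 \right)} + C{\left(-2 \right)}} = \sqrt{-6 + 23} = \sqrt{17}$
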